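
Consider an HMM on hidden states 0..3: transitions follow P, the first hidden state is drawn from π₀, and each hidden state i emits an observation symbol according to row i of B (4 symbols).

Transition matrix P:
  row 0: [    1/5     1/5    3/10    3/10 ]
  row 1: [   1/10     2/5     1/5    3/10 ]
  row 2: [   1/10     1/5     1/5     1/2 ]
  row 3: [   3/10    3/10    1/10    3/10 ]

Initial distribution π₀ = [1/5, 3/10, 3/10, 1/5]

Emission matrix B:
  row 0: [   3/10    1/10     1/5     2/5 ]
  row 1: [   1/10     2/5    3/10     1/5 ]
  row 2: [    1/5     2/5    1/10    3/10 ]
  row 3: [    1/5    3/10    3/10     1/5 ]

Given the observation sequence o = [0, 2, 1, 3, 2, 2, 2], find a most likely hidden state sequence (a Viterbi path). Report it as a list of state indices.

t=0: δ = [6.000e-02, 3.000e-02, 6.000e-02, 4.000e-02]  (obs o_0=0)
t=1: δ = [2.400e-03, 3.600e-03, 1.800e-03, 9.000e-03]  ψ = [0, 0, 0, 2]  (obs o_1=2)
t=2: δ = [2.700e-04, 1.080e-03, 3.600e-04, 8.100e-04]  ψ = [3, 3, 3, 3]  (obs o_2=1)
t=3: δ = [9.720e-05, 8.640e-05, 6.480e-05, 6.480e-05]  ψ = [3, 1, 1, 1]  (obs o_3=3)
t=4: δ = [3.888e-06, 1.037e-05, 2.916e-06, 9.720e-06]  ψ = [0, 1, 0, 2]  (obs o_4=2)
t=5: δ = [5.832e-07, 1.244e-06, 2.074e-07, 9.331e-07]  ψ = [3, 1, 1, 1]  (obs o_5=2)
t=6: δ = [5.599e-08, 1.493e-07, 2.488e-08, 1.120e-07]  ψ = [3, 1, 1, 1]  (obs o_6=2)
backtrack: best end state = 1; path = [2, 3, 1, 1, 1, 1, 1]

path = [2, 3, 1, 1, 1, 1, 1]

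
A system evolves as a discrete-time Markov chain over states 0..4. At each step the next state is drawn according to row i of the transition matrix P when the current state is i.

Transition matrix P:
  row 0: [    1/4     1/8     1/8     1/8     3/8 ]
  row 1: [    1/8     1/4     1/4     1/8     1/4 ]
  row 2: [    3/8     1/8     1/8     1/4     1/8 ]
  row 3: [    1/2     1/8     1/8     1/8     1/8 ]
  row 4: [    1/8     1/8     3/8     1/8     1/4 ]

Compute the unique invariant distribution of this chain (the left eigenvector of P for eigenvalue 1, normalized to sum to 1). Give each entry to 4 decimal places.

Balance equations π_j = Σ_i π_i·P[i][j]:
  π_0 = 1/4·π_0 + 1/8·π_1 + 3/8·π_2 + 1/2·π_3 + 1/8·π_4
  π_1 = 1/8·π_0 + 1/4·π_1 + 1/8·π_2 + 1/8·π_3 + 1/8·π_4
  π_2 = 1/8·π_0 + 1/4·π_1 + 1/8·π_2 + 1/8·π_3 + 3/8·π_4
  π_3 = 1/8·π_0 + 1/8·π_1 + 1/4·π_2 + 1/8·π_3 + 1/8·π_4
  normalize: π_0 + π_1 + π_2 + π_3 + π_4 = 1
Solving the linear system gives exactly π = [284/1071, 1/7, 31/153, 23/153, 256/1071].

π = [0.2652, 0.1429, 0.2026, 0.1503, 0.2390]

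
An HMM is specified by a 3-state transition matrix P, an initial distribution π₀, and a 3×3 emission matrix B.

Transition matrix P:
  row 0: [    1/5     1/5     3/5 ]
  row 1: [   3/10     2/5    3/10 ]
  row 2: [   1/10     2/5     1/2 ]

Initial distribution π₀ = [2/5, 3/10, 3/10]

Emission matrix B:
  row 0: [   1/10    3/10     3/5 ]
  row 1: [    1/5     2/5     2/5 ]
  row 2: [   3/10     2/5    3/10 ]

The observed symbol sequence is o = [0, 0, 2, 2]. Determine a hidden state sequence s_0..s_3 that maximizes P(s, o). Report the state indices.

t=0: δ = [4.000e-02, 6.000e-02, 9.000e-02]  (obs o_0=0)
t=1: δ = [1.800e-03, 7.200e-03, 1.350e-02]  ψ = [1, 2, 2]  (obs o_1=0)
t=2: δ = [1.296e-03, 2.160e-03, 2.025e-03]  ψ = [1, 2, 2]  (obs o_2=2)
t=3: δ = [3.888e-04, 3.456e-04, 3.037e-04]  ψ = [1, 1, 2]  (obs o_3=2)
backtrack: best end state = 0; path = [2, 2, 1, 0]

path = [2, 2, 1, 0]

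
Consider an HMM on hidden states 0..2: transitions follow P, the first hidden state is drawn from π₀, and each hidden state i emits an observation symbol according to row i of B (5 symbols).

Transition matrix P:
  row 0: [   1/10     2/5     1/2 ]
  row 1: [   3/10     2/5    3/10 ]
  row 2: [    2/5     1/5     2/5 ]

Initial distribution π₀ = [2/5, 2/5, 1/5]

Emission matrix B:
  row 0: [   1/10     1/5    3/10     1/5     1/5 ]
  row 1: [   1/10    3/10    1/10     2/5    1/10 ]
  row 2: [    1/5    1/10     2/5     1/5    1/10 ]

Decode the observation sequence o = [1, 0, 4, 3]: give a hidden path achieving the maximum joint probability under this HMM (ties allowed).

path = [0, 2, 0, 1]

t=0: δ = [8.000e-02, 1.200e-01, 2.000e-02]  (obs o_0=1)
t=1: δ = [3.600e-03, 4.800e-03, 8.000e-03]  ψ = [1, 1, 0]  (obs o_1=0)
t=2: δ = [6.400e-04, 1.920e-04, 3.200e-04]  ψ = [2, 1, 2]  (obs o_2=4)
t=3: δ = [2.560e-05, 1.024e-04, 6.400e-05]  ψ = [2, 0, 0]  (obs o_3=3)
backtrack: best end state = 1; path = [0, 2, 0, 1]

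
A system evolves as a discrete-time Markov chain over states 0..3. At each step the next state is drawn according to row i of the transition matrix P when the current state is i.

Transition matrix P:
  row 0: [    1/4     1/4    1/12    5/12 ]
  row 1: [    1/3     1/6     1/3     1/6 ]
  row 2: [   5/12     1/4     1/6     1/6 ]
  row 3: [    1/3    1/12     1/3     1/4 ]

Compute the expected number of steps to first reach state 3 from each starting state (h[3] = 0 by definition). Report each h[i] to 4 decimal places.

First-step conditioning: h[3] = 0; for i ≠ 3, h[i] = 1 + Σ_k P[i][k]·h[k].
  h[0] = 1 + 1/4·h[0] + 1/4·h[1] + 1/12·h[2]
  h[1] = 1 + 1/3·h[0] + 1/6·h[1] + 1/3·h[2]
  h[2] = 1 + 5/12·h[0] + 1/4·h[1] + 1/6·h[2]
Solving the 3×3 linear system over states ≠ 3 gives exactly h = [78/25, 222/55, 1092/275, 0] (h[3] = 0 is the target).

h = [3.1200, 4.0364, 3.9709, 0.0000]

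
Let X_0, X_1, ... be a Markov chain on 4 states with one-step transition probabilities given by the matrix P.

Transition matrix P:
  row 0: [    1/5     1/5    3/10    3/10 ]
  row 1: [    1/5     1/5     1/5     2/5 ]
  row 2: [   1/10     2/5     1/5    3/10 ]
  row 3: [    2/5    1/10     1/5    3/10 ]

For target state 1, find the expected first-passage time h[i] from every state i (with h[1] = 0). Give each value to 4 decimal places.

First-step conditioning: h[1] = 0; for i ≠ 1, h[i] = 1 + Σ_k P[i][k]·h[k].
  h[0] = 1 + 1/5·h[0] + 3/10·h[2] + 3/10·h[3]
  h[2] = 1 + 1/10·h[0] + 1/5·h[2] + 3/10·h[3]
  h[3] = 1 + 2/5·h[0] + 1/5·h[2] + 3/10·h[3]
Solving the 3×3 linear system over states ≠ 1 gives exactly h = [1100/241, 0, 900/241, 1230/241] (h[1] = 0 is the target).

h = [4.5643, 0.0000, 3.7344, 5.1037]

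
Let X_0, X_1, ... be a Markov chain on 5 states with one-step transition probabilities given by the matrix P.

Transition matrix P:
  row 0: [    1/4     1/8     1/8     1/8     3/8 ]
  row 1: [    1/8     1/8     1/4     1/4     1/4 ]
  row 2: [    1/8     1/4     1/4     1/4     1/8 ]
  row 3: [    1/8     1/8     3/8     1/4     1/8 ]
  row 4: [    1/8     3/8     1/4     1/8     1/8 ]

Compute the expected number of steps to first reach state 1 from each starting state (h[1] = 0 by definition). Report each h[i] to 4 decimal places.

First-step conditioning: h[1] = 0; for i ≠ 1, h[i] = 1 + Σ_k P[i][k]·h[k].
  h[0] = 1 + 1/4·h[0] + 1/8·h[2] + 1/8·h[3] + 3/8·h[4]
  h[2] = 1 + 1/8·h[0] + 1/4·h[2] + 1/4·h[3] + 1/8·h[4]
  h[3] = 1 + 1/8·h[0] + 3/8·h[2] + 1/4·h[3] + 1/8·h[4]
  h[4] = 1 + 1/8·h[0] + 1/4·h[2] + 1/8·h[3] + 1/8·h[4]
Solving the 4×4 linear system over states ≠ 1 gives exactly h = [3888/809, 0, 3584/809, 4032/809, 3080/809] (h[1] = 0 is the target).

h = [4.8059, 0.0000, 4.4302, 4.9839, 3.8072]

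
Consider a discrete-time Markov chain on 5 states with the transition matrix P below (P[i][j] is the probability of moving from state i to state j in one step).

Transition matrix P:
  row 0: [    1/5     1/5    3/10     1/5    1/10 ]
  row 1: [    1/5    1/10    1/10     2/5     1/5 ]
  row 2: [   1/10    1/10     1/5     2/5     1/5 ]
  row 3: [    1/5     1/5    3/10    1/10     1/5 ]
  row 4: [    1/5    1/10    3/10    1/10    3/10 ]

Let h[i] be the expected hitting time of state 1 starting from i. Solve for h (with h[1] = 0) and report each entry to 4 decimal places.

h = [6.4877, 0.0000, 7.1637, 6.5606, 7.2896]

First-step conditioning: h[1] = 0; for i ≠ 1, h[i] = 1 + Σ_k P[i][k]·h[k].
  h[0] = 1 + 1/5·h[0] + 3/10·h[2] + 1/5·h[3] + 1/10·h[4]
  h[2] = 1 + 1/10·h[0] + 1/5·h[2] + 2/5·h[3] + 1/5·h[4]
  h[3] = 1 + 1/5·h[0] + 3/10·h[2] + 1/10·h[3] + 1/5·h[4]
  h[4] = 1 + 1/5·h[0] + 3/10·h[2] + 1/10·h[3] + 3/10·h[4]
Solving the 4×4 linear system over states ≠ 1 gives exactly h = [9790/1509, 0, 10810/1509, 3300/503, 11000/1509] (h[1] = 0 is the target).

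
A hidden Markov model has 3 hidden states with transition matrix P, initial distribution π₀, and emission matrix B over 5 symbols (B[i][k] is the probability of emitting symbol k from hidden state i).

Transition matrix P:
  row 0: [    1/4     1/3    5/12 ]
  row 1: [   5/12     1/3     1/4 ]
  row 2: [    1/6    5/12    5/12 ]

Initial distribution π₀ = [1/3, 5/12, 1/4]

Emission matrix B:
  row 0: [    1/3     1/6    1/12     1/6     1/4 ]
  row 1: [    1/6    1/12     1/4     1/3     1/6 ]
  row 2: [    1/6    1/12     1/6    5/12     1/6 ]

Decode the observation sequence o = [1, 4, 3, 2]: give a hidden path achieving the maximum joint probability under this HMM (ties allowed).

path = [0, 2, 2, 1]

t=0: δ = [5.556e-02, 3.472e-02, 2.083e-02]  (obs o_0=1)
t=1: δ = [3.617e-03, 3.086e-03, 3.858e-03]  ψ = [1, 0, 0]  (obs o_1=4)
t=2: δ = [2.143e-04, 5.358e-04, 6.698e-04]  ψ = [1, 2, 2]  (obs o_2=3)
t=3: δ = [1.861e-05, 6.977e-05, 4.651e-05]  ψ = [1, 2, 2]  (obs o_3=2)
backtrack: best end state = 1; path = [0, 2, 2, 1]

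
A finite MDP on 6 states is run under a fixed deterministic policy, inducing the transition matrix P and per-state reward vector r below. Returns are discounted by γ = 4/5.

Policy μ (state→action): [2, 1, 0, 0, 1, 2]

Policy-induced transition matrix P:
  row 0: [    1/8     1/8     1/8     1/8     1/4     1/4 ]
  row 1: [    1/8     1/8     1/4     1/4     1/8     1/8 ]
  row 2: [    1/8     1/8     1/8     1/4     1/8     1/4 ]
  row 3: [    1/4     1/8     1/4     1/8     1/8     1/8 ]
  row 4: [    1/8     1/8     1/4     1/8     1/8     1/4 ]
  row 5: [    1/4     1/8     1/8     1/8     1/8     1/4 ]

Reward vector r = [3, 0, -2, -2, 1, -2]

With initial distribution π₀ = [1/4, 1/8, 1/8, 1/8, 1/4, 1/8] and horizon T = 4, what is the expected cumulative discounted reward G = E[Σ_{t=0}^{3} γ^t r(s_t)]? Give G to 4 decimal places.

G = -0.6723

t=0: π = [0.2500, 0.1250, 0.1250, 0.1250, 0.2500, 0.1250], E[r] = 0.2500, γ^t·E[r] = 0.250000, running G = 0.250000
t=1: π = [0.1563, 0.1250, 0.1875, 0.1563, 0.1563, 0.2188], E[r] = -0.5000, γ^t·E[r] = -0.400000, running G = -0.150000
t=2: π = [0.1719, 0.1250, 0.1797, 0.1641, 0.1445, 0.2148], E[r] = -0.4570, γ^t·E[r] = -0.292500, running G = -0.442500
t=3: π = [0.1724, 0.1250, 0.1792, 0.1631, 0.1465, 0.2139], E[r] = -0.4487, γ^t·E[r] = -0.229750, running G = -0.672250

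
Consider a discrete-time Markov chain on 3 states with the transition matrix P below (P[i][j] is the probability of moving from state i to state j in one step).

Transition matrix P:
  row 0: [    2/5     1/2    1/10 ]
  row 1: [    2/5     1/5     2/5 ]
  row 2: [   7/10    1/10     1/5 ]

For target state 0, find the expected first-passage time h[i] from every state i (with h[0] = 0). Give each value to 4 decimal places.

First-step conditioning: h[0] = 0; for i ≠ 0, h[i] = 1 + Σ_k P[i][k]·h[k].
  h[1] = 1 + 1/5·h[1] + 2/5·h[2]
  h[2] = 1 + 1/10·h[1] + 1/5·h[2]
Solving the 2×2 linear system over states ≠ 0 gives exactly h = [0, 2, 3/2] (h[0] = 0 is the target).

h = [0.0000, 2.0000, 1.5000]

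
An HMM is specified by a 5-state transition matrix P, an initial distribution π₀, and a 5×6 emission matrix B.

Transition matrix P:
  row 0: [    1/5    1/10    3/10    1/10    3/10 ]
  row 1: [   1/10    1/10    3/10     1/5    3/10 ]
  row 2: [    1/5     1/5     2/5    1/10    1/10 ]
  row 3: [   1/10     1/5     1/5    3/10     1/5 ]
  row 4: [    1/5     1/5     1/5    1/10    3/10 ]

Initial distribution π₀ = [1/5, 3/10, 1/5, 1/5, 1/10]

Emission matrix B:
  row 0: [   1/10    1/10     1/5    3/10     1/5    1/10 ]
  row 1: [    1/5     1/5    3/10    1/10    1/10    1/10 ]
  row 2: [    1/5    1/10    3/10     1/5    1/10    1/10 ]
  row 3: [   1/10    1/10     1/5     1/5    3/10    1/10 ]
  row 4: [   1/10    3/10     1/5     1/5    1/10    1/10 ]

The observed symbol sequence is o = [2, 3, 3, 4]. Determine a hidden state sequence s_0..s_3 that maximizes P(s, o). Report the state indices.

t=0: δ = [4.000e-02, 9.000e-02, 6.000e-02, 4.000e-02, 2.000e-02]  (obs o_0=2)
t=1: δ = [3.600e-03, 1.200e-03, 5.400e-03, 3.600e-03, 5.400e-03]  ψ = [2, 2, 1, 1, 1]  (obs o_1=3)
t=2: δ = [3.240e-04, 1.080e-04, 4.320e-04, 2.160e-04, 3.240e-04]  ψ = [2, 2, 2, 3, 4]  (obs o_2=3)
t=3: δ = [1.728e-05, 8.640e-06, 1.728e-05, 1.944e-05, 9.720e-06]  ψ = [2, 2, 2, 3, 0]  (obs o_3=4)
backtrack: best end state = 3; path = [1, 3, 3, 3]

path = [1, 3, 3, 3]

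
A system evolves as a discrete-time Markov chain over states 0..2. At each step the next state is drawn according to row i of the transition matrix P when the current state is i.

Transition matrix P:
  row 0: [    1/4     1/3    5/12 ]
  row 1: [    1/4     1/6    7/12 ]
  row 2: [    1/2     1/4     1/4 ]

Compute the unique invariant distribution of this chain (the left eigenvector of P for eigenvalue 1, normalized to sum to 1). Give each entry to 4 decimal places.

Balance equations π_j = Σ_i π_i·P[i][j]:
  π_0 = 1/4·π_0 + 1/4·π_1 + 1/2·π_2
  π_1 = 1/3·π_0 + 1/6·π_1 + 1/4·π_2
  normalize: π_0 + π_1 + π_2 = 1
Solving the linear system gives exactly π = [23/66, 17/66, 13/33].

π = [0.3485, 0.2576, 0.3939]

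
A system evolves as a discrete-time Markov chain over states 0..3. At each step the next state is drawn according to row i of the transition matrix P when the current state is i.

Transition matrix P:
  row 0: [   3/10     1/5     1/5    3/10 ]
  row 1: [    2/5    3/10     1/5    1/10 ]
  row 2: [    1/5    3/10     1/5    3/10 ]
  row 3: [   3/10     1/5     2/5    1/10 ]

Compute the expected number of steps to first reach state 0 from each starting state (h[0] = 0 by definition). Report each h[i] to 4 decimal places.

First-step conditioning: h[0] = 0; for i ≠ 0, h[i] = 1 + Σ_k P[i][k]·h[k].
  h[1] = 1 + 3/10·h[1] + 1/5·h[2] + 1/10·h[3]
  h[2] = 1 + 3/10·h[1] + 1/5·h[2] + 3/10·h[3]
  h[3] = 1 + 1/5·h[1] + 2/5·h[2] + 1/10·h[3]
Solving the 3×3 linear system over states ≠ 0 gives exactly h = [0, 480/163, 590/163, 550/163] (h[0] = 0 is the target).

h = [0.0000, 2.9448, 3.6196, 3.3742]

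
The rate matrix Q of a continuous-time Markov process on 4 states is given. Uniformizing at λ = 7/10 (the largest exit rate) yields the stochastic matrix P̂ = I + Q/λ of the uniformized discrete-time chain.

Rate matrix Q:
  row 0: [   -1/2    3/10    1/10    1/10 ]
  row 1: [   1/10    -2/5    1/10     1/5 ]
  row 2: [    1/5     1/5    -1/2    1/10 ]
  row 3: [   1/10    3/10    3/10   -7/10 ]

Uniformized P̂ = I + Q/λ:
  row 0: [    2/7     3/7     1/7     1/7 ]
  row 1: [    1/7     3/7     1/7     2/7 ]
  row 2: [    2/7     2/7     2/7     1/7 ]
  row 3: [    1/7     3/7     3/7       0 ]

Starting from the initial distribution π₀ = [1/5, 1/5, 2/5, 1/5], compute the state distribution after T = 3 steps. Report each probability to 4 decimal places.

π = [0.2047, 0.3971, 0.2245, 0.1738]

t=0: π = [0.2000, 0.2000, 0.4000, 0.2000]
t=1: π = [0.2286, 0.3714, 0.2571, 0.1429]
t=2: π = [0.2122, 0.3918, 0.2204, 0.1755]
t=3: π = [0.2047, 0.3971, 0.2245, 0.1738]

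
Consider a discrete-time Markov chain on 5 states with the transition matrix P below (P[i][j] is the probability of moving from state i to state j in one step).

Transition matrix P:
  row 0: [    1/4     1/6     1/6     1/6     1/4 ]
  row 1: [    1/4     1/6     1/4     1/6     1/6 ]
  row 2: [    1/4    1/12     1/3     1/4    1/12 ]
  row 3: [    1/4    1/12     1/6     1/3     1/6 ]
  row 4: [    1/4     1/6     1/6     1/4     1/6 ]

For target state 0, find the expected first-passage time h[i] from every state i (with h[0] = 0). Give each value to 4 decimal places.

h = [0.0000, 4.0000, 4.0000, 4.0000, 4.0000]

First-step conditioning: h[0] = 0; for i ≠ 0, h[i] = 1 + Σ_k P[i][k]·h[k].
  h[1] = 1 + 1/6·h[1] + 1/4·h[2] + 1/6·h[3] + 1/6·h[4]
  h[2] = 1 + 1/12·h[1] + 1/3·h[2] + 1/4·h[3] + 1/12·h[4]
  h[3] = 1 + 1/12·h[1] + 1/6·h[2] + 1/3·h[3] + 1/6·h[4]
  h[4] = 1 + 1/6·h[1] + 1/6·h[2] + 1/4·h[3] + 1/6·h[4]
Solving the 4×4 linear system over states ≠ 0 gives exactly h = [0, 4, 4, 4, 4] (h[0] = 0 is the target).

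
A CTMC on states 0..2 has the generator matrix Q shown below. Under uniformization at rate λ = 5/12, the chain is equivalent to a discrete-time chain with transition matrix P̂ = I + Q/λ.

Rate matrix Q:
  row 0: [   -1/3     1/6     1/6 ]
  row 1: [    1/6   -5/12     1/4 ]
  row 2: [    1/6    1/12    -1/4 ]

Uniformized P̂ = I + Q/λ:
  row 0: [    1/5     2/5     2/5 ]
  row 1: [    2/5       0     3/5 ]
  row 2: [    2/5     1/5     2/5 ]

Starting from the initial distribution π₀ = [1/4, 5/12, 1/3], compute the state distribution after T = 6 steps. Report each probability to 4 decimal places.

π = [0.3333, 0.2223, 0.4444]

t=0: π = [0.2500, 0.4167, 0.3333]
t=1: π = [0.3500, 0.1667, 0.4833]
t=2: π = [0.3300, 0.2367, 0.4333]
t=3: π = [0.3340, 0.2187, 0.4473]
t=4: π = [0.3332, 0.2231, 0.4437]
t=5: π = [0.3334, 0.2220, 0.4446]
t=6: π = [0.3333, 0.2223, 0.4444]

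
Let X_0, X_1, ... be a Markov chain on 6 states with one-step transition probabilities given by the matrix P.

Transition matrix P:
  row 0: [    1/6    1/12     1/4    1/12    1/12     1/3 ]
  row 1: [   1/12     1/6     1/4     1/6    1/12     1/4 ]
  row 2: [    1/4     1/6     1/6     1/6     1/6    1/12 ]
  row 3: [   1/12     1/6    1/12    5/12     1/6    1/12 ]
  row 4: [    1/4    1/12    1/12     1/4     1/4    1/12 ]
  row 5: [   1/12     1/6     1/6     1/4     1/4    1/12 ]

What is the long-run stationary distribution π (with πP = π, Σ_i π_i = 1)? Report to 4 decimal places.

Balance equations π_j = Σ_i π_i·P[i][j]:
  π_0 = 1/6·π_0 + 1/12·π_1 + 1/4·π_2 + 1/12·π_3 + 1/4·π_4 + 1/12·π_5
  π_1 = 1/12·π_0 + 1/6·π_1 + 1/6·π_2 + 1/6·π_3 + 1/12·π_4 + 1/6·π_5
  π_2 = 1/4·π_0 + 1/4·π_1 + 1/6·π_2 + 1/12·π_3 + 1/12·π_4 + 1/6·π_5
  π_3 = 1/12·π_0 + 1/6·π_1 + 1/6·π_2 + 5/12·π_3 + 1/4·π_4 + 1/4·π_5
  π_4 = 1/12·π_0 + 1/12·π_1 + 1/6·π_2 + 1/6·π_3 + 1/4·π_4 + 1/4·π_5
  normalize: π_0 + π_1 + π_2 + π_3 + π_4 + π_5 = 1
Solving the linear system gives exactly π = [1396/9303, 869/6202, 2917/18606, 4471/18606, 224/1329, 2683/18606].

π = [0.1501, 0.1401, 0.1568, 0.2403, 0.1685, 0.1442]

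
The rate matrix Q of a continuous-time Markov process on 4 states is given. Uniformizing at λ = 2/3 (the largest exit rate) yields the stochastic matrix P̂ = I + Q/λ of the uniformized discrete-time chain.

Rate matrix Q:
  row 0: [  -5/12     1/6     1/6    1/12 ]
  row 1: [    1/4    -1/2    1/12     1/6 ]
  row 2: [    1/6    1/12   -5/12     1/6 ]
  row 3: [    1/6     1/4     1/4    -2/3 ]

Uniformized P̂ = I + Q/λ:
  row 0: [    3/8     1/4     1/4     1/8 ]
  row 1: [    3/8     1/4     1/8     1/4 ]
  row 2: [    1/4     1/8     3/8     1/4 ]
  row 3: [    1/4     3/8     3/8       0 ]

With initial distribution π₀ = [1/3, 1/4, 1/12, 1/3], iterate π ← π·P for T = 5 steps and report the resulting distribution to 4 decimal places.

t=0: π = [0.3333, 0.2500, 0.0833, 0.3333]
t=1: π = [0.3229, 0.2813, 0.2708, 0.1250]
t=2: π = [0.3255, 0.2318, 0.2643, 0.1784]
t=3: π = [0.3197, 0.2393, 0.2764, 0.1647]
t=4: π = [0.3199, 0.2360, 0.2752, 0.1689]
t=5: π = [0.3195, 0.2367, 0.2760, 0.1678]

π = [0.3195, 0.2367, 0.2760, 0.1678]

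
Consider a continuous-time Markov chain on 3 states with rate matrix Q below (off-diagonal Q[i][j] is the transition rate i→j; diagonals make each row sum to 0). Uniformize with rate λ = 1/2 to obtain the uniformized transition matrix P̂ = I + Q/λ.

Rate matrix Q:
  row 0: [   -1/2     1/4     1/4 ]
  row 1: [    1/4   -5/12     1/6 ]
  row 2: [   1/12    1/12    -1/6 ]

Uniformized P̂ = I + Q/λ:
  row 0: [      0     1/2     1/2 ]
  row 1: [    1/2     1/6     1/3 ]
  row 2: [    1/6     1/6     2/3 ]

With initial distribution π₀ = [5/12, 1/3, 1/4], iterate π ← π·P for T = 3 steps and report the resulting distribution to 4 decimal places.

π = [0.2064, 0.2446, 0.5490]

t=0: π = [0.4167, 0.3333, 0.2500]
t=1: π = [0.2083, 0.3056, 0.4861]
t=2: π = [0.2338, 0.2361, 0.5301]
t=3: π = [0.2064, 0.2446, 0.5490]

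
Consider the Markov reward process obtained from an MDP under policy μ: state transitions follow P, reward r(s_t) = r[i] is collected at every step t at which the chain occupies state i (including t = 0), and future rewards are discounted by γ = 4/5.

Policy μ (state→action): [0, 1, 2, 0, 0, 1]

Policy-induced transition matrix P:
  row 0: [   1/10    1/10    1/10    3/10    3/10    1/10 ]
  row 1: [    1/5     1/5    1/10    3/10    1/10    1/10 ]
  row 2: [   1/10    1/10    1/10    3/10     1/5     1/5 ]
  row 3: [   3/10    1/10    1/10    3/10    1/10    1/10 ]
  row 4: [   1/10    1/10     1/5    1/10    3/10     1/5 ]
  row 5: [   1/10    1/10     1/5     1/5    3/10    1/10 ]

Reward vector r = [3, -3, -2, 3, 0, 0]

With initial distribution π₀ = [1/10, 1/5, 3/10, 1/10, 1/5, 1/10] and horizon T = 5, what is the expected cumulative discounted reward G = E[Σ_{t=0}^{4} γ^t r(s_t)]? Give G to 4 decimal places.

t=0: π = [0.1000, 0.2000, 0.3000, 0.1000, 0.2000, 0.1000], E[r] = -0.6000, γ^t·E[r] = -0.600000, running G = -0.600000
t=1: π = [0.1400, 0.1200, 0.1300, 0.2500, 0.2100, 0.1500], E[r] = 0.5500, γ^t·E[r] = 0.440000, running G = -0.160000
t=2: π = [0.1620, 0.1120, 0.1360, 0.2430, 0.2130, 0.1340], E[r] = 0.6070, γ^t·E[r] = 0.388480, running G = 0.228480
t=3: π = [0.1598, 0.1112, 0.1347, 0.2440, 0.2154, 0.1349], E[r] = 0.6084, γ^t·E[r] = 0.311501, running G = 0.539981
t=4: π = [0.1599, 0.1111, 0.1350, 0.2434, 0.2155, 0.1350], E[r] = 0.6066, γ^t·E[r] = 0.248476, running G = 0.788456

G = 0.7885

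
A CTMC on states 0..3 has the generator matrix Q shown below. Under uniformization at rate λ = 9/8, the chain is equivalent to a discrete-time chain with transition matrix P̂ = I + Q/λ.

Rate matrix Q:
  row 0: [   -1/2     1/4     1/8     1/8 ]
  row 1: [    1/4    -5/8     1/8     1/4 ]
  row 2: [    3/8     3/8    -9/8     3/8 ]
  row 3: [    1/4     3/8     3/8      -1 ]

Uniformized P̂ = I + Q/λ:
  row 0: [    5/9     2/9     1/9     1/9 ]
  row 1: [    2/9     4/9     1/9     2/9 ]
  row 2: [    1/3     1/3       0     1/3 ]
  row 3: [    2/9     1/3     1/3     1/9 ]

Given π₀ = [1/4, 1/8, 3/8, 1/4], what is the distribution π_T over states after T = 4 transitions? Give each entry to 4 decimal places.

π = [0.3556, 0.3306, 0.1362, 0.1776]

t=0: π = [0.2500, 0.1250, 0.3750, 0.2500]
t=1: π = [0.3472, 0.3194, 0.1250, 0.2083]
t=2: π = [0.3519, 0.3302, 0.1435, 0.1744]
t=3: π = [0.3555, 0.3309, 0.1339, 0.1797]
t=4: π = [0.3556, 0.3306, 0.1362, 0.1776]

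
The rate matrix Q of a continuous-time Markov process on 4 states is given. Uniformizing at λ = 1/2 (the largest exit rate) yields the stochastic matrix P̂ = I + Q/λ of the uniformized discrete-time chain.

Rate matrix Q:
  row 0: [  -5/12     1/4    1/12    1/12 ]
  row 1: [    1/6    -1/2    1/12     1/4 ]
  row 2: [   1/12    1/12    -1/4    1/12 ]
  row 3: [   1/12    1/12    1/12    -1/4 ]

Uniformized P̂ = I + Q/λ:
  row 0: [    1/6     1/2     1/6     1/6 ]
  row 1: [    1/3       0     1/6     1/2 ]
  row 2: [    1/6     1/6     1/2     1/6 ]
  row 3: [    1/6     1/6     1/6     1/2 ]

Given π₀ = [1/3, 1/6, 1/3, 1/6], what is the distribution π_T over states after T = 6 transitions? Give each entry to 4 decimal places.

t=0: π = [0.3333, 0.1667, 0.3333, 0.1667]
t=1: π = [0.1944, 0.2500, 0.2778, 0.2778]
t=2: π = [0.2083, 0.1898, 0.2593, 0.3426]
t=3: π = [0.1983, 0.2045, 0.2531, 0.3441]
t=4: π = [0.2007, 0.1987, 0.2510, 0.3495]
t=5: π = [0.1998, 0.2005, 0.2503, 0.3494]
t=6: π = [0.2001, 0.1998, 0.2501, 0.3500]

π = [0.2001, 0.1998, 0.2501, 0.3500]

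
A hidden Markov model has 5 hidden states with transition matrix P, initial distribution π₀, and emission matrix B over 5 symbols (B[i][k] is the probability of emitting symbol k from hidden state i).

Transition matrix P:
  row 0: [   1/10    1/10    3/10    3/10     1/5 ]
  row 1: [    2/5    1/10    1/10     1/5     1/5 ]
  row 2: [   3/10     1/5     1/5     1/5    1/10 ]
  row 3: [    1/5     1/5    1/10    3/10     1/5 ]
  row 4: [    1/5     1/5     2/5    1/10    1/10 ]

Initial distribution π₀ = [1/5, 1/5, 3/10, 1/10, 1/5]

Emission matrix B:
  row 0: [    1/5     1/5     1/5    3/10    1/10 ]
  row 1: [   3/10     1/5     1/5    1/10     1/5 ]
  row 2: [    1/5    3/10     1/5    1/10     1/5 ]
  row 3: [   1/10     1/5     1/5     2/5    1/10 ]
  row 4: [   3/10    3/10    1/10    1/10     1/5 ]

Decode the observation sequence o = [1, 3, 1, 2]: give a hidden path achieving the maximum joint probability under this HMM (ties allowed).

t=0: δ = [4.000e-02, 4.000e-02, 9.000e-02, 2.000e-02, 6.000e-02]  (obs o_0=1)
t=1: δ = [8.100e-03, 1.800e-03, 2.400e-03, 7.200e-03, 9.000e-04]  ψ = [2, 2, 4, 2, 2]  (obs o_1=3)
t=2: δ = [2.880e-04, 2.880e-04, 7.290e-04, 4.860e-04, 4.860e-04]  ψ = [3, 3, 0, 0, 0]  (obs o_2=1)
t=3: δ = [4.374e-05, 2.916e-05, 3.888e-05, 2.916e-05, 9.720e-06]  ψ = [2, 2, 4, 2, 3]  (obs o_3=2)
backtrack: best end state = 0; path = [2, 0, 2, 0]

path = [2, 0, 2, 0]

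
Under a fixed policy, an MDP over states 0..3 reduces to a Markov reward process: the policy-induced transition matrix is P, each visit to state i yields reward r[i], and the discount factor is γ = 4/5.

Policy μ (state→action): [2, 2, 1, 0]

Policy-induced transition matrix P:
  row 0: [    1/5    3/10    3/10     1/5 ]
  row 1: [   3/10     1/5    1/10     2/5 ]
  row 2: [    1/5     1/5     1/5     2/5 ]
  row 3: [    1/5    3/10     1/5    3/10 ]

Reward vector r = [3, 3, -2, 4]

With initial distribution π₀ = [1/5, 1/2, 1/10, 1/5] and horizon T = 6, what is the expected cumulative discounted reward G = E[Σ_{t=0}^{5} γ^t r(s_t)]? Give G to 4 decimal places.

t=0: π = [0.2000, 0.5000, 0.1000, 0.2000], E[r] = 2.7000, γ^t·E[r] = 2.700000, running G = 2.700000
t=1: π = [0.2500, 0.2400, 0.1700, 0.3400], E[r] = 2.4900, γ^t·E[r] = 1.992000, running G = 4.692000
t=2: π = [0.2240, 0.2590, 0.2010, 0.3160], E[r] = 2.3110, γ^t·E[r] = 1.479040, running G = 6.171040
t=3: π = [0.2259, 0.2540, 0.1965, 0.3236], E[r] = 2.3411, γ^t·E[r] = 1.198643, running G = 7.369683
t=4: π = [0.2254, 0.2550, 0.1972, 0.3225], E[r] = 2.3365, γ^t·E[r] = 0.957034, running G = 8.326718
t=5: π = [0.2255, 0.2548, 0.1970, 0.3227], E[r] = 2.3374, γ^t·E[r] = 0.765935, running G = 9.092653

G = 9.0927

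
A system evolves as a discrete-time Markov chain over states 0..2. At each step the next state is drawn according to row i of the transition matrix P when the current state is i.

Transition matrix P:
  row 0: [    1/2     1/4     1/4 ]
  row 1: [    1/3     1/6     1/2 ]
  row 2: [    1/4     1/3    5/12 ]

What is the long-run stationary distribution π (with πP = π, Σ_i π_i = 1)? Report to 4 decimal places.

Balance equations π_j = Σ_i π_i·P[i][j]:
  π_0 = 1/2·π_0 + 1/3·π_1 + 1/4·π_2
  π_1 = 1/4·π_0 + 1/6·π_1 + 1/3·π_2
  normalize: π_0 + π_1 + π_2 = 1
Solving the linear system gives exactly π = [46/127, 33/127, 48/127].

π = [0.3622, 0.2598, 0.3780]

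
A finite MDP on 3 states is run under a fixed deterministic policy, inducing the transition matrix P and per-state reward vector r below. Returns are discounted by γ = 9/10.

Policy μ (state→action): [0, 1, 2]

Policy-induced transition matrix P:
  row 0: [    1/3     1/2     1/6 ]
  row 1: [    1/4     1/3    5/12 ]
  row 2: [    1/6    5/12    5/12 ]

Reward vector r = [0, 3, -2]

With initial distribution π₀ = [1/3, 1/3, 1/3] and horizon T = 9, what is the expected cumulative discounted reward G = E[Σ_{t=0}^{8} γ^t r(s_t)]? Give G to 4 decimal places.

t=0: π = [0.3333, 0.3333, 0.3333], E[r] = 0.3333, γ^t·E[r] = 0.333333, running G = 0.333333
t=1: π = [0.2500, 0.4167, 0.3333], E[r] = 0.5833, γ^t·E[r] = 0.525000, running G = 0.858333
t=2: π = [0.2431, 0.4028, 0.3542], E[r] = 0.5000, γ^t·E[r] = 0.405000, running G = 1.263333
t=3: π = [0.2407, 0.4034, 0.3559], E[r] = 0.4983, γ^t·E[r] = 0.363234, running G = 1.626568
t=4: π = [0.2404, 0.4031, 0.3565], E[r] = 0.4964, γ^t·E[r] = 0.325677, running G = 1.952245
t=5: π = [0.2403, 0.4031, 0.3566], E[r] = 0.4962, γ^t·E[r] = 0.292995, running G = 2.245240
t=6: π = [0.2403, 0.4031, 0.3566], E[r] = 0.4961, γ^t·E[r] = 0.263666, running G = 2.508906
t=7: π = [0.2403, 0.4031, 0.3566], E[r] = 0.4961, γ^t·E[r] = 0.237296, running G = 2.746202
t=8: π = [0.2403, 0.4031, 0.3566], E[r] = 0.4961, γ^t·E[r] = 0.213565, running G = 2.959767

G = 2.9598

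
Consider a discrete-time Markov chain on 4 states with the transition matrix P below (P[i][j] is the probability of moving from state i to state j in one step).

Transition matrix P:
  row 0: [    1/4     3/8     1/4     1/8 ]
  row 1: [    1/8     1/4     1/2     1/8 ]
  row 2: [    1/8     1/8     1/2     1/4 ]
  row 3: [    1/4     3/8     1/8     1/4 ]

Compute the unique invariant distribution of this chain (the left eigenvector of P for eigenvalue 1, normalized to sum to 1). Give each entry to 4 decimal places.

π = [0.1711, 0.2482, 0.3831, 0.1976]

Balance equations π_j = Σ_i π_i·P[i][j]:
  π_0 = 1/4·π_0 + 1/8·π_1 + 1/8·π_2 + 1/4·π_3
  π_1 = 3/8·π_0 + 1/4·π_1 + 1/8·π_2 + 3/8·π_3
  π_2 = 1/4·π_0 + 1/2·π_1 + 1/2·π_2 + 1/8·π_3
  normalize: π_0 + π_1 + π_2 + π_3 = 1
Solving the linear system gives exactly π = [71/415, 103/415, 159/415, 82/415].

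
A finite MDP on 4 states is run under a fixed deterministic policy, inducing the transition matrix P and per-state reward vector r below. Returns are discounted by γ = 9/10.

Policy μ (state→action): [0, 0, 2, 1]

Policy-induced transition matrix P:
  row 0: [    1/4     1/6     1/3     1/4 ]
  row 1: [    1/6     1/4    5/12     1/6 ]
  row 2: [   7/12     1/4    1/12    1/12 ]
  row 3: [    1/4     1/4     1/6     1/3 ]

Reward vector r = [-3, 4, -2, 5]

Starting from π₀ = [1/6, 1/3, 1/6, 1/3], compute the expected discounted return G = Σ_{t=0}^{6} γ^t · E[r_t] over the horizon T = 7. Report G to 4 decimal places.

t=0: π = [0.1667, 0.3333, 0.1667, 0.3333], E[r] = 2.1667, γ^t·E[r] = 2.166667, running G = 2.166667
t=1: π = [0.2778, 0.2361, 0.2639, 0.2222], E[r] = 0.6944, γ^t·E[r] = 0.625000, running G = 2.791667
t=2: π = [0.3183, 0.2269, 0.2500, 0.2049], E[r] = 0.4769, γ^t·E[r] = 0.386250, running G = 3.177917
t=3: π = [0.3144, 0.2235, 0.2556, 0.2065], E[r] = 0.4719, γ^t·E[r] = 0.344039, running G = 3.521956
t=4: π = [0.3166, 0.2238, 0.2536, 0.2060], E[r] = 0.4681, γ^t·E[r] = 0.307130, running G = 3.829086
t=5: π = [0.3159, 0.2236, 0.2542, 0.2062], E[r] = 0.4695, γ^t·E[r] = 0.277241, running G = 4.106327
t=6: π = [0.3161, 0.2237, 0.2540, 0.2062], E[r] = 0.4692, γ^t·E[r] = 0.249345, running G = 4.355673

G = 4.3557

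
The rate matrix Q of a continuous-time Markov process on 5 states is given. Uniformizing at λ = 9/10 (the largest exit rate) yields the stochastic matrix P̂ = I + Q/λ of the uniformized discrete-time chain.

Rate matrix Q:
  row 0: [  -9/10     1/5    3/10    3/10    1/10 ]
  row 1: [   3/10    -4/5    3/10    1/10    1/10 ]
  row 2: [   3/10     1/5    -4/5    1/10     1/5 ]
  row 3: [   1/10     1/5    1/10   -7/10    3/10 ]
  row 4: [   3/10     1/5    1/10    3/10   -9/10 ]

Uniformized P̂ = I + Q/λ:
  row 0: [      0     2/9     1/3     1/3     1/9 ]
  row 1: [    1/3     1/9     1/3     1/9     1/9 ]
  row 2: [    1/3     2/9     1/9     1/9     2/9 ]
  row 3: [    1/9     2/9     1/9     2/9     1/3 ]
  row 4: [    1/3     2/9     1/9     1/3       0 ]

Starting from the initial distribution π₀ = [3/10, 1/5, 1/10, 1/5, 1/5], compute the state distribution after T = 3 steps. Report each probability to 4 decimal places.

π = [0.2141, 0.2000, 0.2036, 0.2214, 0.1609]

t=0: π = [0.3000, 0.2000, 0.1000, 0.2000, 0.2000]
t=1: π = [0.1889, 0.2000, 0.2222, 0.2444, 0.1444]
t=2: π = [0.2160, 0.2000, 0.1975, 0.2123, 0.1741]
t=3: π = [0.2141, 0.2000, 0.2036, 0.2214, 0.1609]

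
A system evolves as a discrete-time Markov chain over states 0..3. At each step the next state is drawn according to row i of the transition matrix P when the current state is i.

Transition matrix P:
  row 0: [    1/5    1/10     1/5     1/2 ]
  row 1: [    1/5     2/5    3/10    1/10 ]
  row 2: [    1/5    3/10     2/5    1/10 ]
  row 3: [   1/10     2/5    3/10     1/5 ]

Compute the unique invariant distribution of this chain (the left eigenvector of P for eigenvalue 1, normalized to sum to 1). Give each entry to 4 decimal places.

Balance equations π_j = Σ_i π_i·P[i][j]:
  π_0 = 1/5·π_0 + 1/5·π_1 + 1/5·π_2 + 1/10·π_3
  π_1 = 1/10·π_0 + 2/5·π_1 + 3/10·π_2 + 2/5·π_3
  π_2 = 1/5·π_0 + 3/10·π_1 + 2/5·π_2 + 3/10·π_3
  normalize: π_0 + π_1 + π_2 + π_3 = 1
Solving the linear system gives exactly π = [17/94, 133/423, 265/846, 9/47].

π = [0.1809, 0.3144, 0.3132, 0.1915]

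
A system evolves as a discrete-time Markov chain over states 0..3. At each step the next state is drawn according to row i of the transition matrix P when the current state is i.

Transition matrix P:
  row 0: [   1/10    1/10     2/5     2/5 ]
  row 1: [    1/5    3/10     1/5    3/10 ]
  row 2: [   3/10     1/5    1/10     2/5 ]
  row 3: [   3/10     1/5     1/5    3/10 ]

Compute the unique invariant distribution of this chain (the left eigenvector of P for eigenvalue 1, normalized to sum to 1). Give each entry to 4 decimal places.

π = [0.2336, 0.1963, 0.2243, 0.3458]

Balance equations π_j = Σ_i π_i·P[i][j]:
  π_0 = 1/10·π_0 + 1/5·π_1 + 3/10·π_2 + 3/10·π_3
  π_1 = 1/10·π_0 + 3/10·π_1 + 1/5·π_2 + 1/5·π_3
  π_2 = 2/5·π_0 + 1/5·π_1 + 1/10·π_2 + 1/5·π_3
  normalize: π_0 + π_1 + π_2 + π_3 = 1
Solving the linear system gives exactly π = [25/107, 21/107, 24/107, 37/107].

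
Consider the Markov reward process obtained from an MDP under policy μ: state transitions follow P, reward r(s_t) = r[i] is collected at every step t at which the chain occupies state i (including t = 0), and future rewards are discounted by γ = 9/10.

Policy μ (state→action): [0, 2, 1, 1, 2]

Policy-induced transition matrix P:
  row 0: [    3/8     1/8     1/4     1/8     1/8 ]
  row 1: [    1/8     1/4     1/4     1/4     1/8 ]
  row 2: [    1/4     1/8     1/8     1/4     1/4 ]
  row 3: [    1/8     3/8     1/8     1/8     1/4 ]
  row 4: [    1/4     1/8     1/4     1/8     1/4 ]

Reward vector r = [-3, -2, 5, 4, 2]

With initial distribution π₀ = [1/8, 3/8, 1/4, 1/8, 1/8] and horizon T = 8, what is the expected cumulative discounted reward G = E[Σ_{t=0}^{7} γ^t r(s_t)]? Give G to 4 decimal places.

G = 5.8241

t=0: π = [0.1250, 0.3750, 0.2500, 0.1250, 0.1250], E[r] = 0.8750, γ^t·E[r] = 0.875000, running G = 0.875000
t=1: π = [0.2031, 0.2031, 0.2031, 0.2031, 0.1875], E[r] = 1.1875, γ^t·E[r] = 1.068750, running G = 1.943750
t=2: π = [0.2246, 0.2012, 0.1992, 0.1758, 0.1992], E[r] = 1.0215, γ^t·E[r] = 0.827402, running G = 2.771152
t=3: π = [0.2310, 0.1941, 0.2031, 0.1750, 0.1968], E[r] = 1.0283, γ^t·E[r] = 0.749646, running G = 3.520798
t=4: π = [0.2327, 0.1930, 0.2027, 0.1747, 0.1969], E[r] = 1.0218, γ^t·E[r] = 0.670376, running G = 4.191174
t=5: π = [0.2331, 0.1928, 0.2028, 0.1745, 0.1968], E[r] = 1.0206, γ^t·E[r] = 0.602654, running G = 4.793828
t=6: π = [0.2332, 0.1927, 0.2028, 0.1745, 0.1968], E[r] = 1.0204, γ^t·E[r] = 0.542274, running G = 5.336102
t=7: π = [0.2333, 0.1927, 0.2028, 0.1744, 0.1968], E[r] = 1.0203, γ^t·E[r] = 0.488008, running G = 5.824110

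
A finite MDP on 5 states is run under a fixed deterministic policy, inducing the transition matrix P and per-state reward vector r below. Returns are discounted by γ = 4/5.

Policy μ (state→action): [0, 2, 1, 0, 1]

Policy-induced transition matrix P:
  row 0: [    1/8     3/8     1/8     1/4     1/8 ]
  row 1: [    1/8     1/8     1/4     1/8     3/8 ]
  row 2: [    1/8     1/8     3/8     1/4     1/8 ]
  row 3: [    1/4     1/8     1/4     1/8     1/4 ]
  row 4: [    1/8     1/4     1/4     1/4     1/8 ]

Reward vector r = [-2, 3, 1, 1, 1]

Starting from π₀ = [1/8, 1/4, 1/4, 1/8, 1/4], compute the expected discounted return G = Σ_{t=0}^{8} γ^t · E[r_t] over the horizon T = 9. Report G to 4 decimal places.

G = 4.2213

t=0: π = [0.1250, 0.2500, 0.2500, 0.1250, 0.2500], E[r] = 1.1250, γ^t·E[r] = 1.125000, running G = 1.125000
t=1: π = [0.1406, 0.1875, 0.2656, 0.2031, 0.2031], E[r] = 0.9531, γ^t·E[r] = 0.762500, running G = 1.887500
t=2: π = [0.1504, 0.1855, 0.2656, 0.2012, 0.1973], E[r] = 0.9199, γ^t·E[r] = 0.588750, running G = 2.476250
t=3: π = [0.1501, 0.1873, 0.2644, 0.2017, 0.1965], E[r] = 0.9241, γ^t·E[r] = 0.473125, running G = 2.949375
t=4: π = [0.1502, 0.1871, 0.2643, 0.2014, 0.1970], E[r] = 0.9236, γ^t·E[r] = 0.378300, running G = 3.327675
t=5: π = [0.1502, 0.1872, 0.2643, 0.2014, 0.1969], E[r] = 0.9238, γ^t·E[r] = 0.302724, running G = 3.630399
t=6: π = [0.1502, 0.1872, 0.2643, 0.2014, 0.1970], E[r] = 0.9238, γ^t·E[r] = 0.242165, running G = 3.872563
t=7: π = [0.1502, 0.1872, 0.2643, 0.2014, 0.1970], E[r] = 0.9238, γ^t·E[r] = 0.193735, running G = 4.066298
t=8: π = [0.1502, 0.1872, 0.2643, 0.2014, 0.1970], E[r] = 0.9238, γ^t·E[r] = 0.154987, running G = 4.221285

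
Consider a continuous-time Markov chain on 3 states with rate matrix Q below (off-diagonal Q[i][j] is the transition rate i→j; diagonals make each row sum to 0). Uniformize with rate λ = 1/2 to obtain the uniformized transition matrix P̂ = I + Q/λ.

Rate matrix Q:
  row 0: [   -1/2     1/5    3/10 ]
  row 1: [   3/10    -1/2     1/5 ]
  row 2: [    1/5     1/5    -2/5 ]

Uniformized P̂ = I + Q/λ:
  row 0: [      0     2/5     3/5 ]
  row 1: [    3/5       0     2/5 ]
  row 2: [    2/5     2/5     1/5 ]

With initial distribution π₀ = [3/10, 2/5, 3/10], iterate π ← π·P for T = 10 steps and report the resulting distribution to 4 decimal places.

t=0: π = [0.3000, 0.4000, 0.3000]
t=1: π = [0.3600, 0.2400, 0.4000]
t=2: π = [0.3040, 0.3040, 0.3920]
t=3: π = [0.3392, 0.2784, 0.3824]
t=4: π = [0.3200, 0.2886, 0.3914]
t=5: π = [0.3297, 0.2845, 0.3857]
t=6: π = [0.3250, 0.2862, 0.3888]
t=7: π = [0.3272, 0.2855, 0.3872]
t=8: π = [0.3262, 0.2858, 0.3880]
t=9: π = [0.3267, 0.2857, 0.3876]
t=10: π = [0.3265, 0.2857, 0.3878]

π = [0.3265, 0.2857, 0.3878]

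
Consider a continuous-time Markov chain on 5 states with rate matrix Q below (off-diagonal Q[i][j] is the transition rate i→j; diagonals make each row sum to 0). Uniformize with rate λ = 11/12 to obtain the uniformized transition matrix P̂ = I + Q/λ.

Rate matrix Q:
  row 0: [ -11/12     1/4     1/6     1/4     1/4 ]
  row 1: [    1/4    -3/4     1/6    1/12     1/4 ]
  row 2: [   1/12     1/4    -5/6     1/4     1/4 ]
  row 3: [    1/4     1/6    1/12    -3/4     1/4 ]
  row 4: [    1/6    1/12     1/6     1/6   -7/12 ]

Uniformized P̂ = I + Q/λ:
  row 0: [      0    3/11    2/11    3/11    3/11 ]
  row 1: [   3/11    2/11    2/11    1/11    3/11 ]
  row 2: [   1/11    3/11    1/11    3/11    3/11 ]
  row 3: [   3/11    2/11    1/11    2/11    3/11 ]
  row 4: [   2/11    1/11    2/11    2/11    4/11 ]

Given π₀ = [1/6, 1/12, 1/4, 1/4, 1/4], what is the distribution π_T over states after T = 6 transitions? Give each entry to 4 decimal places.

π = [0.1714, 0.1838, 0.1505, 0.1944, 0.3000]

t=0: π = [0.1667, 0.0833, 0.2500, 0.2500, 0.2500]
t=1: π = [0.1591, 0.1970, 0.1364, 0.2121, 0.2955]
t=2: π = [0.1777, 0.1818, 0.1501, 0.1908, 0.2996]
t=3: π = [0.1697, 0.1844, 0.1508, 0.1951, 0.3000]
t=4: π = [0.1717, 0.1837, 0.1504, 0.1942, 0.3000]
t=5: π = [0.1713, 0.1838, 0.1505, 0.1944, 0.3000]
t=6: π = [0.1714, 0.1838, 0.1505, 0.1944, 0.3000]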